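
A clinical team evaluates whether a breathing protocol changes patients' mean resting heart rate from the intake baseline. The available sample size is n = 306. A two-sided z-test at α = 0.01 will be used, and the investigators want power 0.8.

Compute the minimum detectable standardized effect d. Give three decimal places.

d ≈ 0.195

Required noncentrality: δ = z_{0.005} + z_{0.20} = 2.576 + 0.842 = 3.417.
(The second rejection-region term Φ(−δ − z_{α/2}) is negligible and dropped.)
δ = d·√n ⇒ d = δ/√n = 3.417/√306 = 0.1954.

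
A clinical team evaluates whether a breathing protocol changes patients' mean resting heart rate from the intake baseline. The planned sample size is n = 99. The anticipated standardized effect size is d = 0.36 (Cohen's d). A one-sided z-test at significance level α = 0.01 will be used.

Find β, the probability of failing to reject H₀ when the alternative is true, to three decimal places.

Noncentrality parameter: δ = d·√n = 0.36 × √99 = 3.5820
Critical value for a one-sided test at α = 0.01: z_α = 2.326.
Power = Φ(δ − 2.326) = Φ(1.256) = 0.8954.
Type II error: β = 1 − power = 1 − 0.8954 = 0.1046.

β ≈ 0.105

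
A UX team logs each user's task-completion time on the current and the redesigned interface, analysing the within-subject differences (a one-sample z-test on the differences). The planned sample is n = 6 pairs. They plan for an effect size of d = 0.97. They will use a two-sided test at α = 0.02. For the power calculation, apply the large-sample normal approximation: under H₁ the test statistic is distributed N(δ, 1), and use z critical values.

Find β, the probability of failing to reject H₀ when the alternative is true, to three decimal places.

Noncentrality parameter: δ = d·√n = 0.97 × √6 = 2.3760
Critical value for a two-sided test at α = 0.02: z_{α/2} = 2.326.
Power = Φ(δ − 2.326) + Φ(−δ − 2.326) = Φ(0.050) + Φ(-4.702) = 0.5198 + 0.0000 = 0.5198.
Type II error: β = 1 − power = 1 − 0.5198 = 0.4802.

β ≈ 0.480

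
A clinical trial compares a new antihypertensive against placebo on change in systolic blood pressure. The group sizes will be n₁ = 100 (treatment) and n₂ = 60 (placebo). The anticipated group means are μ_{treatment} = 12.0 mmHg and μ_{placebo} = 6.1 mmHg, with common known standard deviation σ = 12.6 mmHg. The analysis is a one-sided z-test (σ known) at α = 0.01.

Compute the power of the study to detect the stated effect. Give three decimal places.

Standardized effect: d = |μ_{treatment} − μ_{placebo}| / σ = |12.0 − 6.1| / 12.6 = 0.4683
Noncentrality parameter: δ = d / √(1/n₁ + 1/n₂) = 0.4683 / √(1/100 + 1/60) = 2.8675
Critical value for a one-sided test at α = 0.01: z_α = 2.326.
Power = P(Z > 2.326 − δ) = Φ(0.541) = 0.7058.

Power ≈ 0.706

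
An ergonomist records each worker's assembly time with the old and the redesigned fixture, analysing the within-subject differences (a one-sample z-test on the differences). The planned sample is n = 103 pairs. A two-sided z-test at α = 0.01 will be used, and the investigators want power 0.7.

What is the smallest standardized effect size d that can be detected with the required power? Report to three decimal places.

Need Φ(δ − 2.576) = 0.7, so δ = 2.576 + 0.524 = 3.100.
(The second rejection-region term Φ(−δ − z_{α/2}) is negligible and dropped.)
δ = d·√n ⇒ d = δ/√n = 3.100/√103 = 0.3055.

d ≈ 0.305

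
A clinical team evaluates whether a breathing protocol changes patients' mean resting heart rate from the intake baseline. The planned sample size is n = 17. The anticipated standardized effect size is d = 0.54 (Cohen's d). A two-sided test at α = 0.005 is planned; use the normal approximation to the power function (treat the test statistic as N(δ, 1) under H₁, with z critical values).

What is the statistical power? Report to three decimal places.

Power ≈ 0.281

Noncentrality parameter: δ = d·√n = 0.54 × √17 = 2.2265
Critical value for a two-sided test at α = 0.005: z_{α/2} = 2.807.
Power = Φ(δ − 2.807) + Φ(−δ − 2.807) = Φ(-0.581) + Φ(-5.034) = 0.2808 + 0.0000 = 0.2808.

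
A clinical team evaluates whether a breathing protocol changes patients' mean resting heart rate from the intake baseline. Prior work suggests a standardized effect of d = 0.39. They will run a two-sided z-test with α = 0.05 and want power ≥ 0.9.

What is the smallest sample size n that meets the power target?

Set Φ(δ − 1.960) = 0.9; then δ − 1.960 = Φ⁻¹(0.9) = 1.282, giving δ = 3.242.
(Ignoring the negligible lower-tail rejection probability gives the usual closed-form inversion.)
δ = d·√n ⇒ n = (δ/d)² = (3.242 / 0.39)² = 69.08.
Round up to the next whole unit.

n = 70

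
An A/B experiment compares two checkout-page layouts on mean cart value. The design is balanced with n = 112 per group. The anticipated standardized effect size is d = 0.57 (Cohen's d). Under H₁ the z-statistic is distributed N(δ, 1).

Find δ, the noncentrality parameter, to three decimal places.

δ ≈ 4.265

The noncentrality parameter scales effect size by the design's sample-size factor: δ = d·√(n/2) = 0.57 × √(112/2) = 4.2655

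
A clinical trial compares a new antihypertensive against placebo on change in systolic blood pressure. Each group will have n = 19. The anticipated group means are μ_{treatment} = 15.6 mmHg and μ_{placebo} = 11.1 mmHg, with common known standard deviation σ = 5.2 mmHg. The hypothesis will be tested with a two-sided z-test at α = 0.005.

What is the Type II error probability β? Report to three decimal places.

Standardized effect: d = |μ_{treatment} − μ_{placebo}| / σ = |15.6 − 11.1| / 5.2 = 0.8654
Noncentrality parameter: δ = d·√(n/2) = 0.8654 × √(19/2) = 2.6673
Critical value for a two-sided test at α = 0.005: z_{α/2} = 2.807.
Power = Φ(δ − 2.807) + Φ(−δ − 2.807) = Φ(-0.140) + Φ(-5.474) = 0.4444 + 0.0000 = 0.4444.
Type II error: β = 1 − power = 1 − 0.4444 = 0.5556.

β ≈ 0.556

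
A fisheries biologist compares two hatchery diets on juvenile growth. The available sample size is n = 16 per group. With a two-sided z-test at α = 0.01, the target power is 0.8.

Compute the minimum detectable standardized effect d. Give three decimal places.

d ≈ 1.208

Required noncentrality: δ = z_{0.005} + z_{0.20} = 2.576 + 0.842 = 3.417.
(Lower-tail contribution to power is negligible for δ > 0.)
δ = d·√(n/2) ⇒ d = δ/√(n/2) = 3.417/√(16/2) = 1.2083.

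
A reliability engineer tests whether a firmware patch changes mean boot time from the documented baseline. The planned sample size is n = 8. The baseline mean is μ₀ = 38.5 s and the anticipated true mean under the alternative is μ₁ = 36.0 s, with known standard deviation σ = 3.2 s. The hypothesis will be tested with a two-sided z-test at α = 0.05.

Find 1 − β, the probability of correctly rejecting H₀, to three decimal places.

Standardized effect: d = |μ₁ − μ₀| / σ = |36.0 − 38.5| / 3.2 = 0.7812
Noncentrality parameter: δ = d·√n = 0.7812 × √8 = 2.2097
Two-sided α = 0.05 → critical value z_{0.025} = 1.960.
Power = Φ(δ − 1.960) + Φ(−δ − 1.960) = Φ(0.250) + Φ(-4.170) = 0.5986 + 0.0000 = 0.5986.

Power ≈ 0.599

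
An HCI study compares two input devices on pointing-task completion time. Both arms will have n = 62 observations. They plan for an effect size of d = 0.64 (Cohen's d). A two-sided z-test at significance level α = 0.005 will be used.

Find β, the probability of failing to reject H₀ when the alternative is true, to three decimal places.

β ≈ 0.225

Noncentrality parameter: δ = d·√(n/2) = 0.64 × √(62/2) = 3.5634
Critical value for a two-sided test at α = 0.005: z_{α/2} = 2.807.
Power = Φ(δ − 2.807) + Φ(−δ − 2.807) = Φ(0.756) + Φ(-6.370) = 0.7753 + 0.0000 = 0.7753.
Type II error: β = 1 − power = 1 − 0.7753 = 0.2247.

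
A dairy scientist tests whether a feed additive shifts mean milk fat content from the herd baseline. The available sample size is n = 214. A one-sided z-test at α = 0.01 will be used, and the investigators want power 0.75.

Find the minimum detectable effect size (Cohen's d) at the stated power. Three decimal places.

d ≈ 0.205

Required noncentrality: δ = z_{0.01} + z_{0.25} = 2.326 + 0.674 = 3.001.
δ = d·√n ⇒ d = δ/√n = 3.001/√214 = 0.2051.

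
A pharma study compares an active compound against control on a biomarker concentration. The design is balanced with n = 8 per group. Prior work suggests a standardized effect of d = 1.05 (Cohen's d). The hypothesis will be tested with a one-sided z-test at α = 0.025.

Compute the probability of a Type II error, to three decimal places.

Noncentrality parameter: δ = d·√(n/2) = 1.05 × √(8/2) = 2.1000
One-sided α = 0.025 → critical value z_{0.025} = 1.960.
Power = Φ(δ − 1.960) = Φ(0.140) = 0.5557.
Type II error: β = 1 − power = 1 − 0.5557 = 0.4443.

β ≈ 0.444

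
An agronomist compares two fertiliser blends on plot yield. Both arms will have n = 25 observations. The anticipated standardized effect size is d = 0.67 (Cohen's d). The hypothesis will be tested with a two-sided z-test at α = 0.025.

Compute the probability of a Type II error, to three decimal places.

β ≈ 0.449

Noncentrality parameter: δ = d·√(n/2) = 0.67 × √(25/2) = 2.3688
Critical value for a two-sided test at α = 0.025: z_{α/2} = 2.241.
Power = Φ(δ − 2.241) + Φ(−δ − 2.241) = Φ(0.127) + Φ(-4.610) = 0.5507 + 0.0000 = 0.5507.
Type II error: β = 1 − power = 1 − 0.5507 = 0.4493.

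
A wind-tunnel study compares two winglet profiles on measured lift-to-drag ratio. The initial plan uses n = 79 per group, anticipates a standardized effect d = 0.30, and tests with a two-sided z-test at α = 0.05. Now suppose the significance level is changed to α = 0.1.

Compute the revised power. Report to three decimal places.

Power ≈ 0.595

δ = d·√(n/2) = 0.30 × √(79/2) = 1.8855 (unchanged). New critical value: z_{0.05} = 1.645.
Revised power = Φ(δ − 1.645) + Φ(−δ − 1.645) = Φ(0.241) + Φ(-3.530) = 0.5951 + 0.0002 = 0.5953.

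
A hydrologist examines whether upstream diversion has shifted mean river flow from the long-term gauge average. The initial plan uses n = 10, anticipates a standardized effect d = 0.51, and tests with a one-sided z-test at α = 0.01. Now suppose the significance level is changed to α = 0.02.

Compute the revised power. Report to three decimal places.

δ = d·√n = 0.51 × √10 = 1.6128 (unchanged). New critical value: z_{0.02} = 2.054.
Revised power = P(Z > 2.054 − δ) = Φ(-0.441) = 0.3296.

Power ≈ 0.330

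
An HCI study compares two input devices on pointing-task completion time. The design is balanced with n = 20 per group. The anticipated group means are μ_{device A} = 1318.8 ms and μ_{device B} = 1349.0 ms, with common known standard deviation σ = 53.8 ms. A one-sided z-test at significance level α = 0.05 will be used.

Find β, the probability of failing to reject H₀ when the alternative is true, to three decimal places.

Standardized effect: d = |μ_{device A} − μ_{device B}| / σ = |1318.8 − 1349.0| / 53.8 = 0.5613
Noncentrality parameter: δ = d·√(n/2) = 0.5613 × √(20/2) = 1.7751
Critical value for a one-sided test at α = 0.05: z_α = 1.645.
Power = Φ(δ − 1.645) = Φ(0.130) = 0.5518.
Type II error: β = 1 − power = 1 − 0.5518 = 0.4482.

β ≈ 0.448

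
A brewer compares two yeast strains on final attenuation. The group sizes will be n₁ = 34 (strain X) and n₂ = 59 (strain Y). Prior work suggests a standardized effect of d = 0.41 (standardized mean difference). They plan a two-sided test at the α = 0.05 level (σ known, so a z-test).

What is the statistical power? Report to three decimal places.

Noncentrality parameter: δ = d / √(1/n₁ + 1/n₂) = 0.41 / √(1/34 + 1/59) = 1.9042
Two-sided α = 0.05 → critical value z_{0.025} = 1.960.
Power = Φ(δ − 1.960) + Φ(−δ − 1.960) = Φ(-0.056) + Φ(-3.864) = 0.4778 + 0.0001 = 0.4778.

Power ≈ 0.478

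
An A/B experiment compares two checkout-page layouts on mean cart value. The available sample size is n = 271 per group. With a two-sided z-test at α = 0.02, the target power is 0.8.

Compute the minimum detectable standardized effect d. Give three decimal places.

Required noncentrality: δ = z_{0.01} + z_{0.20} = 2.326 + 0.842 = 3.168.
(The second rejection-region term Φ(−δ − z_{α/2}) is negligible and dropped.)
δ = d·√(n/2) ⇒ d = δ/√(n/2) = 3.168/√(271/2) = 0.2722.

d ≈ 0.272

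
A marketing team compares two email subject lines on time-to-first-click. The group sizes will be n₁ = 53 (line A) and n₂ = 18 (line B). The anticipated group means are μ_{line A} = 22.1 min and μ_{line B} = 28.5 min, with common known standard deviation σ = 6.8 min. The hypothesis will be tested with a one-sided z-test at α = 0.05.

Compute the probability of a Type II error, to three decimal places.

β ≈ 0.036

Standardized effect: d = |μ_{line A} − μ_{line B}| / σ = |22.1 − 28.5| / 6.8 = 0.9412
Noncentrality parameter: δ = d / √(1/n₁ + 1/n₂) = 0.9412 / √(1/53 + 1/18) = 3.4500
Critical value for a one-sided test at α = 0.05: z_α = 1.645.
Power = P(Z > 1.645 − δ) = Φ(1.805) = 0.9645.
Type II error: β = 1 − power = 1 − 0.9645 = 0.0355.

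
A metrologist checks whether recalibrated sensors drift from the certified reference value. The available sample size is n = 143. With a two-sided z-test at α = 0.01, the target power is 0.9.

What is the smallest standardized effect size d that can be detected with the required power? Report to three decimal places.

d ≈ 0.323

Need Φ(δ − 2.576) = 0.9, so δ = 2.576 + 1.282 = 3.857.
(The second rejection-region term Φ(−δ − z_{α/2}) is negligible and dropped.)
δ = d·√n ⇒ d = δ/√n = 3.857/√143 = 0.3226.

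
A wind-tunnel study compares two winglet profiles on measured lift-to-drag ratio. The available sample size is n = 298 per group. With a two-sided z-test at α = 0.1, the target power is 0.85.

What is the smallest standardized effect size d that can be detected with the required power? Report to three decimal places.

d ≈ 0.220

Required noncentrality: δ = z_{0.05} + z_{0.15} = 1.645 + 1.036 = 2.681.
(The second rejection-region term Φ(−δ − z_{α/2}) is negligible and dropped.)
δ = d·√(n/2) ⇒ d = δ/√(n/2) = 2.681/√(298/2) = 0.2197.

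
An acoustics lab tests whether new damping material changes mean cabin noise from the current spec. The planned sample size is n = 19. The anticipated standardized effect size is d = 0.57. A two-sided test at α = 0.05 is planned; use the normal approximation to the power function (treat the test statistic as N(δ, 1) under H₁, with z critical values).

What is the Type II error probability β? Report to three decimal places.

Noncentrality parameter: δ = d·√n = 0.57 × √19 = 2.4846
Two-sided α = 0.05 → critical value z_{0.025} = 1.960.
Power = Φ(δ − 1.960) + Φ(−δ − 1.960) = Φ(0.525) + Φ(-4.445) = 0.7001 + 0.0000 = 0.7001.
Type II error: β = 1 − power = 1 − 0.7001 = 0.2999.

β ≈ 0.300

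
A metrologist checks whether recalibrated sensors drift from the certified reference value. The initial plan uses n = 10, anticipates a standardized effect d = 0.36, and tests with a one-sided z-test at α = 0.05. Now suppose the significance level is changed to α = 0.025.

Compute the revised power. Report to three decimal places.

Power ≈ 0.206

δ = d·√n = 0.36 × √10 = 1.1384 (unchanged). New critical value: z_{0.025} = 1.960.
Revised power = P(Z > 1.960 − δ) = Φ(-0.822) = 0.2057.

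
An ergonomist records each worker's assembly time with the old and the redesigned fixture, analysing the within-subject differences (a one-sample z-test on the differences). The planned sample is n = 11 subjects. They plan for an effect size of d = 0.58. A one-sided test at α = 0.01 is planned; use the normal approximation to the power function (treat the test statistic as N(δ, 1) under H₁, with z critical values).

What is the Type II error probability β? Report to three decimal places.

β ≈ 0.656

Noncentrality parameter: δ = d·√n = 0.58 × √11 = 1.9236
Critical value for a one-sided test at α = 0.01: z_α = 2.326.
Power = P(Z > 2.326 − δ) = Φ(-0.403) = 0.3436.
Type II error: β = 1 − power = 1 − 0.3436 = 0.6564.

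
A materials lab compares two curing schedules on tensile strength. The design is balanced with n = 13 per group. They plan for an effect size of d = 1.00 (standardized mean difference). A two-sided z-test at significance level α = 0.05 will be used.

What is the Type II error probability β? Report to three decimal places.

Noncentrality parameter: δ = d·√(n/2) = 1.00 × √(13/2) = 2.5495
Critical value for a two-sided test at α = 0.05: z_{α/2} = 1.960.
Power = Φ(δ − 1.960) + Φ(−δ − 1.960) = Φ(0.590) + Φ(-4.509) = 0.7223 + 0.0000 = 0.7223.
Type II error: β = 1 − power = 1 − 0.7223 = 0.2777.

β ≈ 0.278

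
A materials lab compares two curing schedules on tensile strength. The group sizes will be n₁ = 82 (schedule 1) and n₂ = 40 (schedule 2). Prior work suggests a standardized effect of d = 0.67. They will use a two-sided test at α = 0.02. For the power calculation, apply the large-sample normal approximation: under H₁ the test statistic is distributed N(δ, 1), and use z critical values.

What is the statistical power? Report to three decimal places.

Noncentrality parameter: δ = d / √(1/n₁ + 1/n₂) = 0.67 / √(1/82 + 1/40) = 3.4740
Critical value for a two-sided test at α = 0.02: z_{α/2} = 2.326.
Power = Φ(δ − 2.326) + Φ(−δ − 2.326) = Φ(1.148) + Φ(-5.800) = 0.8744 + 0.0000 = 0.8744.

Power ≈ 0.874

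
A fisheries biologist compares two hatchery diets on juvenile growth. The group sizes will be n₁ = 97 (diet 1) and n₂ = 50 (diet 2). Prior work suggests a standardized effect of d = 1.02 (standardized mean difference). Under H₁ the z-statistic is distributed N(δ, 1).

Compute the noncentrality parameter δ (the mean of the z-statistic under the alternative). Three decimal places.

δ ≈ 5.859

δ = d / √(1/n₁ + 1/n₂) = 1.02 / √(1/97 + 1/50) = 5.8588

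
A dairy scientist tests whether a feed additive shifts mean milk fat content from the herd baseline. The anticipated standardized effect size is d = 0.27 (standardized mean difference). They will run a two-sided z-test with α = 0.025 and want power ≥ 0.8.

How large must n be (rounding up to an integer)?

n = 131

Set Φ(δ − 2.241) = 0.8; then δ − 2.241 = Φ⁻¹(0.8) = 0.842, giving δ = 3.083.
(For δ > 0 the lower-tail rejection region contributes negligibly to power, so the one-term inversion is standard.)
δ = d·√n ⇒ n = (δ/d)² = (3.083 / 0.27)² = 130.38.
Rounding up, n = 131.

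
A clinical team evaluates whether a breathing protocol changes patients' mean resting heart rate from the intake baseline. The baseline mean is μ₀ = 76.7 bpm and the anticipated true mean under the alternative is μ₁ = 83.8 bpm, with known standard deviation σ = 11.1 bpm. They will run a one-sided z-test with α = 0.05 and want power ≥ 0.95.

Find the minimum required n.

Standardized effect: d = |μ₁ − μ₀| / σ = |83.8 − 76.7| / 11.1 = 0.6396
Set Φ(δ − 1.645) = 0.95; then δ − 1.645 = Φ⁻¹(0.95) = 1.645, giving δ = 3.290.
δ = d·√n ⇒ n = (δ/d)² = (3.290 / 0.6396)² = 26.45.
Round up to the next whole unit.

n = 27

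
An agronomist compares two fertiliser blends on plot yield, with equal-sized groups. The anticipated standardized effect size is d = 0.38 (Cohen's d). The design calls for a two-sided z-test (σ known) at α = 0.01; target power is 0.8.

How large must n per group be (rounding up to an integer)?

For power 0.8 need Φ(δ − z_{0.005}) = 0.8, so δ = z_{0.005} + z_{0.20} = 2.576 + 0.842 = 3.417.
(Ignoring the negligible lower-tail rejection probability gives the usual closed-form inversion.)
δ = d·√(n/2) ⇒ n = 2(δ/d)² = 2 × (3.417 / 0.38)² = 161.76.
Round up to the next whole unit.

n = 162 per group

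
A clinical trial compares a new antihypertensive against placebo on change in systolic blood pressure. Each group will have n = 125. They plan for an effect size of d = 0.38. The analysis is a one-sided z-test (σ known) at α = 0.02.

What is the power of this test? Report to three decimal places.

Noncentrality parameter: δ = d·√(n/2) = 0.38 × √(125/2) = 3.0042
One-sided α = 0.02 → critical value z_{0.02} = 2.054.
Power = P(Z > 2.054 − δ) = Φ(0.950) = 0.8290.

Power ≈ 0.829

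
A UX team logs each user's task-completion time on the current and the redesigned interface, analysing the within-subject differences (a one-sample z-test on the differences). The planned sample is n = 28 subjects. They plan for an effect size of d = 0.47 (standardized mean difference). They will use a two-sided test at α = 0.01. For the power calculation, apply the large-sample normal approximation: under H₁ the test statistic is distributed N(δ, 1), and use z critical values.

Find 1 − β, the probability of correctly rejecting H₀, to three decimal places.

Power ≈ 0.465

Noncentrality parameter: δ = d·√n = 0.47 × √28 = 2.4870
Two-sided α = 0.01 → critical value z_{0.005} = 2.576.
Power = Φ(δ − 2.576) + Φ(−δ − 2.576) = Φ(-0.089) + Φ(-5.063) = 0.4646 + 0.0000 = 0.4646.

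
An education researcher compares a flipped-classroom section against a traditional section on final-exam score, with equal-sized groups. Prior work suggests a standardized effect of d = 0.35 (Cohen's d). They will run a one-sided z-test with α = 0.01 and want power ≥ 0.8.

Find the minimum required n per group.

n = 164 per group

Set Φ(δ − 2.326) = 0.8; then δ − 2.326 = Φ⁻¹(0.8) = 0.842, giving δ = 3.168.
δ = d·√(n/2) ⇒ n = 2(δ/d)² = 2 × (3.168 / 0.35)² = 163.85.
Round up to the next whole unit.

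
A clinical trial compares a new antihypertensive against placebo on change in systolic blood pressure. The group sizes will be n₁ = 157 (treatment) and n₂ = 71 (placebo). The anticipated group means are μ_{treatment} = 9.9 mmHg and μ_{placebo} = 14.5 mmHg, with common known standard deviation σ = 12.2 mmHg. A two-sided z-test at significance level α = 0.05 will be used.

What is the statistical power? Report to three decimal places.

Power ≈ 0.751

Standardized effect: d = |μ_{treatment} − μ_{placebo}| / σ = |9.9 − 14.5| / 12.2 = 0.3770
Noncentrality parameter: δ = d / √(1/n₁ + 1/n₂) = 0.3770 / √(1/157 + 1/71) = 2.6364
Two-sided α = 0.05 → critical value z_{0.025} = 1.960.
Power = Φ(δ − 1.960) + Φ(−δ − 1.960) = Φ(0.676) + Φ(-4.596) = 0.7506 + 0.0000 = 0.7506.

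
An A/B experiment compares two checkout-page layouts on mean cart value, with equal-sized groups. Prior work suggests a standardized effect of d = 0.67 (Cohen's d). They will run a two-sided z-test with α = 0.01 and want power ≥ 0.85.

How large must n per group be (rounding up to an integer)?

n = 59 per group

Set Φ(δ − 2.576) = 0.85; then δ − 2.576 = Φ⁻¹(0.85) = 1.036, giving δ = 3.612.
(The Φ(−δ − z_{α/2}) term is vanishingly small for δ > 0 and is dropped in the standard sample-size formula.)
δ = d·√(n/2) ⇒ n = 2(δ/d)² = 2 × (3.612 / 0.67)² = 58.14.
Round up to the next whole unit.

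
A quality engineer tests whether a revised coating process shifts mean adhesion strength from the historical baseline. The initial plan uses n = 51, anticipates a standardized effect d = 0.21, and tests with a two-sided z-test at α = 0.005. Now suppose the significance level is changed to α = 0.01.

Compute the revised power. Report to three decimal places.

δ = d·√n = 0.21 × √51 = 1.4997 (unchanged). New critical value: z_{0.005} = 2.576.
Revised power = Φ(δ − 2.576) + Φ(−δ − 2.576) = Φ(-1.076) + Φ(-4.076) = 0.1409 + 0.0000 = 0.1410.

Power ≈ 0.141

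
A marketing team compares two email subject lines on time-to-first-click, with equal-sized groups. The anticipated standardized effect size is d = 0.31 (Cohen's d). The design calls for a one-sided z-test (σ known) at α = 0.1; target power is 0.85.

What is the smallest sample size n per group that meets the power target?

n = 112 per group

Set Φ(δ − 1.282) = 0.85; then δ − 1.282 = Φ⁻¹(0.85) = 1.036, giving δ = 2.318.
δ = d·√(n/2) ⇒ n = 2(δ/d)² = 2 × (2.318 / 0.31)² = 111.82.
Rounding up, n = 112 per group.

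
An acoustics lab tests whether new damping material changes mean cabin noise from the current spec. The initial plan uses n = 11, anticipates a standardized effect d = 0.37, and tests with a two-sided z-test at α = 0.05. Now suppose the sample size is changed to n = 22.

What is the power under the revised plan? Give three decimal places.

With n = 22: δ = d·√n = 0.37 × √22 = 1.7355. Critical value z_{0.025} = 1.960.
Revised power = Φ(δ − 1.960) + Φ(−δ − 1.960) = Φ(-0.225) + Φ(-3.695) = 0.4112 + 0.0001 = 0.4113.

Power ≈ 0.411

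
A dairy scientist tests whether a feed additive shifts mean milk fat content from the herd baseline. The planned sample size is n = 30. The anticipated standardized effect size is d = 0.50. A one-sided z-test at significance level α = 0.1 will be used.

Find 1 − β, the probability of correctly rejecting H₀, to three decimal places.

Noncentrality parameter: δ = d·√n = 0.50 × √30 = 2.7386
One-sided α = 0.1 → critical value z_{0.1} = 1.282.
Power = Φ(δ − 1.282) = Φ(1.457) = 0.9275.

Power ≈ 0.927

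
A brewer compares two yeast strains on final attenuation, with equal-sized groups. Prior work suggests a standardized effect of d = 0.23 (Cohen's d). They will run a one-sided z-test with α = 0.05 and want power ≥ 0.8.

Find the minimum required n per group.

For power 0.8 need Φ(δ − z_{0.05}) = 0.8, so δ = z_{0.05} + z_{0.20} = 1.645 + 0.842 = 2.486.
δ = d·√(n/2) ⇒ n = 2(δ/d)² = 2 × (2.486 / 0.23)² = 233.75.
Rounding up, n = 234 per group.

n = 234 per group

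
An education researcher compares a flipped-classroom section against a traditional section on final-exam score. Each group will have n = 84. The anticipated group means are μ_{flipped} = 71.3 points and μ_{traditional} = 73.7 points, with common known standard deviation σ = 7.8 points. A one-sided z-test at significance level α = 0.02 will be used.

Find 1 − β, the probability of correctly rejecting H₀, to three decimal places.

Standardized effect: d = |μ_{flipped} − μ_{traditional}| / σ = |71.3 − 73.7| / 7.8 = 0.3077
Noncentrality parameter: δ = d·√(n/2) = 0.3077 × √(84/2) = 1.9941
One-sided α = 0.02 → critical value z_{0.02} = 2.054.
Power = P(Z > 2.054 − δ) = Φ(-0.060) = 0.4762.

Power ≈ 0.476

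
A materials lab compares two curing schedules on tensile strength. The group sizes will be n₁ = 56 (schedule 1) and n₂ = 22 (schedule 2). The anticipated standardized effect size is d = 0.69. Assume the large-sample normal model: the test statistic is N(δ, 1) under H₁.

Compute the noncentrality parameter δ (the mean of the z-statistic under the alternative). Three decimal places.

The noncentrality parameter scales effect size by the design's sample-size factor: δ = d / √(1/n₁ + 1/n₂) = 0.69 / √(1/56 + 1/22) = 2.7423

δ ≈ 2.742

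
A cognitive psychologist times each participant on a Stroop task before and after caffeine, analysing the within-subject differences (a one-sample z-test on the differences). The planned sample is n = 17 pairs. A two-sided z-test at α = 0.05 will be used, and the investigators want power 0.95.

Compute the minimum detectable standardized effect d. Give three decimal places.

d ≈ 0.874

Required noncentrality: δ = z_{0.025} + z_{0.05} = 1.960 + 1.645 = 3.605.
(The second rejection-region term Φ(−δ − z_{α/2}) is negligible and dropped.)
δ = d·√n ⇒ d = δ/√n = 3.605/√17 = 0.8743.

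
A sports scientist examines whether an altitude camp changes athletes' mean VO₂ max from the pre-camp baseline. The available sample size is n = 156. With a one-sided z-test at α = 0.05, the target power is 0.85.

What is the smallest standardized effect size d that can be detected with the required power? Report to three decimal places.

Required noncentrality: δ = z_{0.05} + z_{0.15} = 1.645 + 1.036 = 2.681.
δ = d·√n ⇒ d = δ/√n = 2.681/√156 = 0.2147.

d ≈ 0.215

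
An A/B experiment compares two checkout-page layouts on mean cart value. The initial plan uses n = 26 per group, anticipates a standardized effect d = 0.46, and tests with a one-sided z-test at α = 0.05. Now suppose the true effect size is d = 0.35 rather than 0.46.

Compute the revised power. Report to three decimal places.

Power ≈ 0.351

With d = 0.35: δ = d·√(n/2) = 0.35 × √(26/2) = 1.2619. Critical value z_{0.05} = 1.645.
Revised power = Φ(δ − 1.645) = Φ(-0.383) = 0.3509.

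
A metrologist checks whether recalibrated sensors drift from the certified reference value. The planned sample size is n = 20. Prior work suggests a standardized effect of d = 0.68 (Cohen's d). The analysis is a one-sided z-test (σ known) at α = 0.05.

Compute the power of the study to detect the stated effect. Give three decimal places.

Noncentrality parameter: δ = d·√n = 0.68 × √20 = 3.0411
One-sided α = 0.05 → critical value z_{0.05} = 1.645.
Power = Φ(δ − 1.645) = Φ(1.396) = 0.9187.

Power ≈ 0.919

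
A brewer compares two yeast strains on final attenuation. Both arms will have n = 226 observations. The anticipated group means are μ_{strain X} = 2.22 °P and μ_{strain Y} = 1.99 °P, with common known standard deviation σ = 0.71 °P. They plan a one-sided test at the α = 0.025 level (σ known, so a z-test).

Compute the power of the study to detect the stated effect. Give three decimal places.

Standardized effect: d = |μ_{strain X} − μ_{strain Y}| / σ = |2.22 − 1.99| / 0.71 = 0.3239
Noncentrality parameter: δ = d·√(n/2) = 0.3239 × √(226/2) = 3.4436
One-sided α = 0.025 → critical value z_{0.025} = 1.960.
Power = Φ(δ − 1.960) = Φ(1.484) = 0.9310.

Power ≈ 0.931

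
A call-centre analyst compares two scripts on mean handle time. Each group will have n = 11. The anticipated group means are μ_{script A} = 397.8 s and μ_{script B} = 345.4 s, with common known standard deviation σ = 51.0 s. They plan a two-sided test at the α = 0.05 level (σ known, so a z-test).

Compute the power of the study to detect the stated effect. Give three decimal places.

Standardized effect: d = |μ_{script A} − μ_{script B}| / σ = |397.8 − 345.4| / 51.0 = 1.0275
Noncentrality parameter: δ = d·√(n/2) = 1.0275 × √(11/2) = 2.4096
Critical value for a two-sided test at α = 0.05: z_{α/2} = 1.960.
Power = Φ(δ − 1.960) + Φ(−δ − 1.960) = Φ(0.450) + Φ(-4.370) = 0.6735 + 0.0000 = 0.6735.

Power ≈ 0.674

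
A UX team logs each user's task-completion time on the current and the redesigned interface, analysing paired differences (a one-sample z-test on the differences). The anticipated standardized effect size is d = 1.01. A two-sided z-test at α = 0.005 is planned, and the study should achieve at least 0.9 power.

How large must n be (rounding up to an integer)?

For power 0.9 need Φ(δ − z_{0.0025}) = 0.9, so δ = z_{0.0025} + z_{0.10} = 2.807 + 1.282 = 4.089.
(The Φ(−δ − z_{α/2}) term is vanishingly small for δ > 0 and is dropped in the standard sample-size formula.)
δ = d·√n ⇒ n = (δ/d)² = (4.089 / 1.01)² = 16.39.
Round up to the next whole unit.

n = 17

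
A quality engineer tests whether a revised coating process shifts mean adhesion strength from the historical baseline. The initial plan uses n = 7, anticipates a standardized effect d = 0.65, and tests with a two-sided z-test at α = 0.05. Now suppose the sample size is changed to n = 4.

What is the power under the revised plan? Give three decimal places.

Power ≈ 0.255

With n = 4: δ = d·√n = 0.65 × √4 = 1.3000. Critical value z_{0.025} = 1.960.
Revised power = Φ(δ − 1.960) + Φ(−δ − 1.960) = Φ(-0.660) + Φ(-3.260) = 0.2546 + 0.0006 = 0.2552.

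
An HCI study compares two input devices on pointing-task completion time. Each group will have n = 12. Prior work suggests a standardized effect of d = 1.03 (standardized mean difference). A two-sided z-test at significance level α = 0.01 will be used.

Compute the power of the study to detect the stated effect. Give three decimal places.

Noncentrality parameter: δ = d·√(n/2) = 1.03 × √(12/2) = 2.5230
Two-sided α = 0.01 → critical value z_{0.005} = 2.576.
Power = Φ(δ − 2.576) + Φ(−δ − 2.576) = Φ(-0.053) + Φ(-5.099) = 0.4789 + 0.0000 = 0.4789.

Power ≈ 0.479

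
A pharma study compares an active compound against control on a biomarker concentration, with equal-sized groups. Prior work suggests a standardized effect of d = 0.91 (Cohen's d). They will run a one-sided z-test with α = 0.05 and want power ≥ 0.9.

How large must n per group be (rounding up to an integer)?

Set Φ(δ − 1.645) = 0.9; then δ − 1.645 = Φ⁻¹(0.9) = 1.282, giving δ = 2.926.
δ = d·√(n/2) ⇒ n = 2(δ/d)² = 2 × (2.926 / 0.91)² = 20.68.
Rounding up, n = 21 per group.

n = 21 per group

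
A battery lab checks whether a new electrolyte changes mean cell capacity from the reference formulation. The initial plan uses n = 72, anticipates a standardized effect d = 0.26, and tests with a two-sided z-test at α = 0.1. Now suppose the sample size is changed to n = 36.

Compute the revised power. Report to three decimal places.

Power ≈ 0.467

With n = 36: δ = d·√n = 0.26 × √36 = 1.5600. Critical value z_{0.05} = 1.645.
Revised power = Φ(δ − 1.645) + Φ(−δ − 1.645) = Φ(-0.085) + Φ(-3.205) = 0.4662 + 0.0007 = 0.4669.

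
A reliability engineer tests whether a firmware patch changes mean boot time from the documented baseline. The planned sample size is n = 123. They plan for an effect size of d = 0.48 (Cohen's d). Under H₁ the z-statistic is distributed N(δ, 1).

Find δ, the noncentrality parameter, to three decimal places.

The noncentrality parameter scales effect size by the design's sample-size factor: δ = d·√n = 0.48 × √123 = 5.3235

δ ≈ 5.323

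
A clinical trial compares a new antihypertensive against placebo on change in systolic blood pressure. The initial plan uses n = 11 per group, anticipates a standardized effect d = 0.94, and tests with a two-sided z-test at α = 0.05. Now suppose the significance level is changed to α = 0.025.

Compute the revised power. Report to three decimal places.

δ = d·√(n/2) = 0.94 × √(11/2) = 2.2045 (unchanged). New critical value: z_{0.0125} = 2.241.
Revised power = Φ(δ − 2.241) + Φ(−δ − 2.241) = Φ(-0.037) + Φ(-4.446) = 0.4853 + 0.0000 = 0.4853.

Power ≈ 0.485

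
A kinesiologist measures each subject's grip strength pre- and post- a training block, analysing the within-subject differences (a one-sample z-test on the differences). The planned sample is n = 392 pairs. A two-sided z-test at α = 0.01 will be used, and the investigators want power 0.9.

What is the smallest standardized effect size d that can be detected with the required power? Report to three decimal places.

d ≈ 0.195

Required noncentrality: δ = z_{0.005} + z_{0.10} = 2.576 + 1.282 = 3.857.
(The second rejection-region term Φ(−δ − z_{α/2}) is negligible and dropped.)
δ = d·√n ⇒ d = δ/√n = 3.857/√392 = 0.1948.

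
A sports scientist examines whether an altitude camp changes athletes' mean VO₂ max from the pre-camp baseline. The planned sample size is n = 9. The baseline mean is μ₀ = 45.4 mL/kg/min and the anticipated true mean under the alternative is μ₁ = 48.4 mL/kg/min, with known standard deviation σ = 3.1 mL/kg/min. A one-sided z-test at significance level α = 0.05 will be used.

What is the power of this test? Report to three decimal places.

Standardized effect: d = |μ₁ − μ₀| / σ = |48.4 − 45.4| / 3.1 = 0.9677
Noncentrality parameter: δ = d·√n = 0.9677 × √9 = 2.9032
One-sided α = 0.05 → critical value z_{0.05} = 1.645.
Power = Φ(δ − 1.645) = Φ(1.258) = 0.8959.

Power ≈ 0.896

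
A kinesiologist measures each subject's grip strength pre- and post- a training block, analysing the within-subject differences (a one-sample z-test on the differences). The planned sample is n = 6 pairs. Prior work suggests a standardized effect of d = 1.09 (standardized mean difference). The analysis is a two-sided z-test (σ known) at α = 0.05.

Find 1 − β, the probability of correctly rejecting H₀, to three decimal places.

Noncentrality parameter: δ = d·√n = 1.09 × √6 = 2.6699
Critical value for a two-sided test at α = 0.05: z_{α/2} = 1.960.
Power = Φ(δ − 1.960) + Φ(−δ − 1.960) = Φ(0.710) + Φ(-4.630) = 0.7611 + 0.0000 = 0.7611.

Power ≈ 0.761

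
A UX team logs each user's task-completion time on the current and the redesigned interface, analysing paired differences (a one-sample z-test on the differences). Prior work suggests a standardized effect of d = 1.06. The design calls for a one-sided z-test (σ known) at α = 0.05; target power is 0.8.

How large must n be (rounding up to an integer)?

For power 0.8 need Φ(δ − z_{0.05}) = 0.8, so δ = z_{0.05} + z_{0.20} = 1.645 + 0.842 = 2.486.
δ = d·√n ⇒ n = (δ/d)² = (2.486 / 1.06)² = 5.50.
Round up to the next whole unit.

n = 6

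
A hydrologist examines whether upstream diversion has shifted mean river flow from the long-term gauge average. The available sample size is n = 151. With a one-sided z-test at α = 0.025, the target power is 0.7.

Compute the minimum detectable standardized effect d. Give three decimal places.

Required noncentrality: δ = z_{0.025} + z_{0.30} = 1.960 + 0.524 = 2.484.
δ = d·√n ⇒ d = δ/√n = 2.484/√151 = 0.2022.

d ≈ 0.202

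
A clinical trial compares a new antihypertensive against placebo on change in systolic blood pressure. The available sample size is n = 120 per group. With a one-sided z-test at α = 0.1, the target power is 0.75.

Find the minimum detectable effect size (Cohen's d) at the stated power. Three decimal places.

d ≈ 0.253

Need Φ(δ − 1.282) = 0.75, so δ = 1.282 + 0.674 = 1.956.
δ = d·√(n/2) ⇒ d = δ/√(n/2) = 1.956/√(120/2) = 0.2525.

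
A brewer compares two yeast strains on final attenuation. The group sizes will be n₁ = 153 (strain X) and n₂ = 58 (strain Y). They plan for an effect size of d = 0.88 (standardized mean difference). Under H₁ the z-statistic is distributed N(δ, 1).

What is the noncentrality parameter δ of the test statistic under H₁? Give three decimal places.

δ ≈ 5.707

δ = d / √(1/n₁ + 1/n₂) = 0.88 / √(1/153 + 1/58) = 5.7069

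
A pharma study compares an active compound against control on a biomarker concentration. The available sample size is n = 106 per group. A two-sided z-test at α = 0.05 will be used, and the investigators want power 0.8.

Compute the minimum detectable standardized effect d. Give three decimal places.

d ≈ 0.385

Required noncentrality: δ = z_{0.025} + z_{0.20} = 1.960 + 0.842 = 2.802.
(Lower-tail contribution to power is negligible for δ > 0.)
δ = d·√(n/2) ⇒ d = δ/√(n/2) = 2.802/√(106/2) = 0.3848.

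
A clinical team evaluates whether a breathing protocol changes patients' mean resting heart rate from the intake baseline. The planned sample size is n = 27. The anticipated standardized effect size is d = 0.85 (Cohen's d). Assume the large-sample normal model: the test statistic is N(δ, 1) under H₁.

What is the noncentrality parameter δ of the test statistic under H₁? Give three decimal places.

δ ≈ 4.417

δ = d·√n = 0.85 × √27 = 4.4167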